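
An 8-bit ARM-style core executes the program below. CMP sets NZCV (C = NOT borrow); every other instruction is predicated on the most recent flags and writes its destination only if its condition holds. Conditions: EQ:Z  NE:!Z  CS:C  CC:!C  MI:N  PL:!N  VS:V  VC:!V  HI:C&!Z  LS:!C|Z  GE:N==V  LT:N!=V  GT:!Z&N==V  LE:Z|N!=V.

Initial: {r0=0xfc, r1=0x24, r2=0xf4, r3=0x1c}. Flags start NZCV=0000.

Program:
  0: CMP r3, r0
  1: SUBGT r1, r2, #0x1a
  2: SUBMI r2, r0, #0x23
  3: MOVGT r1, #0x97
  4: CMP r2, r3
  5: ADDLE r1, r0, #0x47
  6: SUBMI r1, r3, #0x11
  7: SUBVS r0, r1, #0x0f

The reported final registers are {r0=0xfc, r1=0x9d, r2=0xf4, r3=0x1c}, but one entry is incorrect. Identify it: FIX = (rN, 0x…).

[0] flags=0000 → (cmp)
[1] flags=0000 GT?T → r1=0xda
[2] flags=0000 MI?F → skip
[3] flags=0000 GT?T → r1=0x97
[4] flags=1010 → (cmp)
[5] flags=1010 LE?T → r1=0x43
[6] flags=1010 MI?T → r1=0x0b
[7] flags=1010 VS?F → skip

FIX = (r1, 0x0b)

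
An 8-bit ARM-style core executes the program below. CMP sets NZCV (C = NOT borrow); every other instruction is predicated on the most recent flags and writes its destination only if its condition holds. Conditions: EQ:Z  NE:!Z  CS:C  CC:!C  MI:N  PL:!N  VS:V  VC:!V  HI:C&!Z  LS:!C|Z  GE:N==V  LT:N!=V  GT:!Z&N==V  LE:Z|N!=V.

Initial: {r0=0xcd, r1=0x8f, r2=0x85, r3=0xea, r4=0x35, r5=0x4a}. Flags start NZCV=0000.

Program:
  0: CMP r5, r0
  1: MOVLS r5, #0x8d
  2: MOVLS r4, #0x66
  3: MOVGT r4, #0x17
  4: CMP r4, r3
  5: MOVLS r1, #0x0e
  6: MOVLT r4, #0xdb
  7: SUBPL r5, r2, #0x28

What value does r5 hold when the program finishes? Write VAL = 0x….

VAL = 0x5d

[0] flags=0000 → (cmp)
[1] flags=0000 LS?T → r5=0x8d
[2] flags=0000 LS?T → r4=0x66
[3] flags=0000 GT?T → r4=0x17
[4] flags=0000 → (cmp)
[5] flags=0000 LS?T → r1=0x0e
[6] flags=0000 LT?F → skip
[7] flags=0000 PL?T → r5=0x5d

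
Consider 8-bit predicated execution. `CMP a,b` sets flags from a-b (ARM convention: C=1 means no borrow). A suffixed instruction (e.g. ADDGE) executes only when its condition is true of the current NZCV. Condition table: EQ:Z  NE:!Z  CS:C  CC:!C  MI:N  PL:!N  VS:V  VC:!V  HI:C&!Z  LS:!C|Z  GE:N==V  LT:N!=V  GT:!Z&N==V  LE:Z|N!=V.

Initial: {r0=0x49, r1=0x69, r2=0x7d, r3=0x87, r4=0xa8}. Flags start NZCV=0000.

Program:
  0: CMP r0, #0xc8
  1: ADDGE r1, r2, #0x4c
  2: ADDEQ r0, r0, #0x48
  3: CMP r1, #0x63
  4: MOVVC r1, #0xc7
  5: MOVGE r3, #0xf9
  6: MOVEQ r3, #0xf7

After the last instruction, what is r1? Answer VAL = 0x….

VAL = 0xc9

[0] flags=1001 → (cmp)
[1] flags=1001 GE?T → r1=0xc9
[2] flags=1001 EQ?F → skip
[3] flags=0011 → (cmp)
[4] flags=0011 VC?F → skip
[5] flags=0011 GE?F → skip
[6] flags=0011 EQ?F → skip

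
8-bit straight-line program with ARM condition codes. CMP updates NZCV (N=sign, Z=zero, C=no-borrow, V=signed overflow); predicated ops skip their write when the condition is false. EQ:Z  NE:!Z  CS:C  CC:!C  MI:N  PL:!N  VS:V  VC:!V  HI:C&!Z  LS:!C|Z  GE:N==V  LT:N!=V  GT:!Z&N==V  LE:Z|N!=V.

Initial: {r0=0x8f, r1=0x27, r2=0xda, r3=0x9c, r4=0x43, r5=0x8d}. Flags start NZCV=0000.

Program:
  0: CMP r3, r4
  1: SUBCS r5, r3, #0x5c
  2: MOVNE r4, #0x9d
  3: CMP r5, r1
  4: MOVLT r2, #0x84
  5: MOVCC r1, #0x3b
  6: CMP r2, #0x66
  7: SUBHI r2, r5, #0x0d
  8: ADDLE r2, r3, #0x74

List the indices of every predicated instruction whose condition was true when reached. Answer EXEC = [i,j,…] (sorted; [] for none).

[0] flags=0011 → (cmp)
[1] flags=0011 CS?T → r5=0x40
[2] flags=0011 NE?T → r4=0x9d
[3] flags=0010 → (cmp)
[4] flags=0010 LT?F → skip
[5] flags=0010 CC?F → skip
[6] flags=0011 → (cmp)
[7] flags=0011 HI?T → r2=0x33
[8] flags=0011 LE?T → r2=0x10

EXEC = [1,2,7,8]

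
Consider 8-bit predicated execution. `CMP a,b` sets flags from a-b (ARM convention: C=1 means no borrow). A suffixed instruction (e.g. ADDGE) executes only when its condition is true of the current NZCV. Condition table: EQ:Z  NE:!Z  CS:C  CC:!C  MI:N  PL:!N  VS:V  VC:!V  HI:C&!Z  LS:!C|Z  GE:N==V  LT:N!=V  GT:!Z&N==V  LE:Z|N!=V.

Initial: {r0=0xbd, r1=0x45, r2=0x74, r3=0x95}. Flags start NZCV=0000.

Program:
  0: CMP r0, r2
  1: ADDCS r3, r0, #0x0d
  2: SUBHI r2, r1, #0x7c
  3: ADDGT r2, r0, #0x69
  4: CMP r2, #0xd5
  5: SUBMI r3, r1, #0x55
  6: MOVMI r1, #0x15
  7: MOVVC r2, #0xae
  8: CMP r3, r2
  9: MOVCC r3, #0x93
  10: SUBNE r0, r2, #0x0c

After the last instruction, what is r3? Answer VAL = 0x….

0: ✓ CMP  NZCV=0011
1: ✓ ADDCS  r3←0xca
2: ✓ SUBHI  r2←0xc9
3: · ADDGT
4: ✓ CMP  NZCV=1000
5: ✓ SUBMI  r3←0xf0
6: ✓ MOVMI  r1←0x15
7: ✓ MOVVC  r2←0xae
8: ✓ CMP  NZCV=0010
9: · MOVCC
10: ✓ SUBNE  r0←0xa2

VAL = 0xf0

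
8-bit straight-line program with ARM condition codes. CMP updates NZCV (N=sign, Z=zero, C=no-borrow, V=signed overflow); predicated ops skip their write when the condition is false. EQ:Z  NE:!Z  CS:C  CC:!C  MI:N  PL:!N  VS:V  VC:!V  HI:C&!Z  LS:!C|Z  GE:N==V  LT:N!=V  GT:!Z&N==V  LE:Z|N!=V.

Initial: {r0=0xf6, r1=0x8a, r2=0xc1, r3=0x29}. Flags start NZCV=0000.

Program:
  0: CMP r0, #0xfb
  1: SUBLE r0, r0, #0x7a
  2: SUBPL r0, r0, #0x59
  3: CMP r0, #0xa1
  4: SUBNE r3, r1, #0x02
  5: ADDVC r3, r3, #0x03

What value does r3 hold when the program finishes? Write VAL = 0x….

0: ✓ CMP  NZCV=1000
1: ✓ SUBLE  r0←0x7c
2: · SUBPL
3: ✓ CMP  NZCV=1001
4: ✓ SUBNE  r3←0x88
5: · ADDVC

VAL = 0x88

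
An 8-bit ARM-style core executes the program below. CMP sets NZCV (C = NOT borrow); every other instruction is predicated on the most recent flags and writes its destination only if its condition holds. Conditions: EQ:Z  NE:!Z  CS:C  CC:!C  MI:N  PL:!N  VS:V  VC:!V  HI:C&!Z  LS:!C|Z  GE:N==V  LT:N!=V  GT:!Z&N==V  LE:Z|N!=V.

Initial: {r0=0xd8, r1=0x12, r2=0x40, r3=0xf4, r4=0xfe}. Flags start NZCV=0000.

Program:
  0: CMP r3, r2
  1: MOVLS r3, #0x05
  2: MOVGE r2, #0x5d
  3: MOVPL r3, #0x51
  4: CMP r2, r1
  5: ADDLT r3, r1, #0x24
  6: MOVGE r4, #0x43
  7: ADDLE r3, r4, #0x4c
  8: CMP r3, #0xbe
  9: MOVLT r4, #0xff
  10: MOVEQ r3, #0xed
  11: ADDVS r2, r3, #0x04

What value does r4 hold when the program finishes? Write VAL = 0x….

0: ✓ CMP  NZCV=1010
1: · MOVLS
2: · MOVGE
3: · MOVPL
4: ✓ CMP  NZCV=0010
5: · ADDLT
6: ✓ MOVGE  r4←0x43
7: · ADDLE
8: ✓ CMP  NZCV=0010
9: · MOVLT
10: · MOVEQ
11: · ADDVS

VAL = 0x43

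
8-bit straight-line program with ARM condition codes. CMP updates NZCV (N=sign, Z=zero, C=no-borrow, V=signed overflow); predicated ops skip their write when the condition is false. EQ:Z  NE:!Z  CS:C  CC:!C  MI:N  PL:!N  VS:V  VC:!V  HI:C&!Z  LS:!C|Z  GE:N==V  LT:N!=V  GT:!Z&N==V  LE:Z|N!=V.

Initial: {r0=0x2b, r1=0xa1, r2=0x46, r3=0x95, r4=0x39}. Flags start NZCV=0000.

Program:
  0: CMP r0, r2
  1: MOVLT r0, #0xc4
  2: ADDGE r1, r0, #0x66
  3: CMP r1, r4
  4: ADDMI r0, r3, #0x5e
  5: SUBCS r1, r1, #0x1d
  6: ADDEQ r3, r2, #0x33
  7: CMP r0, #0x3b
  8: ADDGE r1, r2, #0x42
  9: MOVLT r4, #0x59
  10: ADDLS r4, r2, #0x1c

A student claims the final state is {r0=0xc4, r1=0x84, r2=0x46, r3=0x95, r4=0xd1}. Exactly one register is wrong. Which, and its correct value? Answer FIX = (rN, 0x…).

0: ✓ CMP  NZCV=1000
1: ✓ MOVLT  r0←0xc4
2: · ADDGE
3: ✓ CMP  NZCV=0011
4: · ADDMI
5: ✓ SUBCS  r1←0x84
6: · ADDEQ
7: ✓ CMP  NZCV=1010
8: · ADDGE
9: ✓ MOVLT  r4←0x59
10: · ADDLS

FIX = (r4, 0x59)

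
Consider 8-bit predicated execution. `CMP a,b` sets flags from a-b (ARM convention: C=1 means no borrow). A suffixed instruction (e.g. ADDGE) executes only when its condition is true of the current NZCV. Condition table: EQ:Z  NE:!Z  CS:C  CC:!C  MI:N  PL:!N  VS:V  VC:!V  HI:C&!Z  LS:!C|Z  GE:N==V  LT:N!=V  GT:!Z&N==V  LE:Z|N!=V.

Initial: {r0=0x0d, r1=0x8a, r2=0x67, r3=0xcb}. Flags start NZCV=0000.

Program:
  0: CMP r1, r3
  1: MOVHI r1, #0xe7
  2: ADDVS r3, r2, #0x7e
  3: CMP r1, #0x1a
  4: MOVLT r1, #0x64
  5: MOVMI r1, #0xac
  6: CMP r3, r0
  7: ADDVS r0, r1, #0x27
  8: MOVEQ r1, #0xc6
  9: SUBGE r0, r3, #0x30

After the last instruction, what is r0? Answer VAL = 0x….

0: ✓ CMP  NZCV=1000
1: · MOVHI
2: · ADDVS
3: ✓ CMP  NZCV=0011
4: ✓ MOVLT  r1←0x64
5: · MOVMI
6: ✓ CMP  NZCV=1010
7: · ADDVS
8: · MOVEQ
9: · SUBGE

VAL = 0x0d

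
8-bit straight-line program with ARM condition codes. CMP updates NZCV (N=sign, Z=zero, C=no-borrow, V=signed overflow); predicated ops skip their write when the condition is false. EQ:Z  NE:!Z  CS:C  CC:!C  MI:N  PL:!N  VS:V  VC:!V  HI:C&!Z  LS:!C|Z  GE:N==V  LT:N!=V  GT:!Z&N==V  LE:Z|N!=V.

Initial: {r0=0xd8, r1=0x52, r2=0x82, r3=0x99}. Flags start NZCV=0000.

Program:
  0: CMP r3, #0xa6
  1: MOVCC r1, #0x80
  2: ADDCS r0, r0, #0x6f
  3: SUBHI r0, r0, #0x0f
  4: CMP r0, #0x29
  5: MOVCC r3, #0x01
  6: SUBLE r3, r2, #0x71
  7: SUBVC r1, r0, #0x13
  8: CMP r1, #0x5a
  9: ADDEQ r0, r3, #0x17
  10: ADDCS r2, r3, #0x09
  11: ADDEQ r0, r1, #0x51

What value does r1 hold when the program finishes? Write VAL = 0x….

0: ✓ CMP  NZCV=1000
1: ✓ MOVCC  r1←0x80
2: · ADDCS
3: · SUBHI
4: ✓ CMP  NZCV=1010
5: · MOVCC
6: ✓ SUBLE  r3←0x11
7: ✓ SUBVC  r1←0xc5
8: ✓ CMP  NZCV=0011
9: · ADDEQ
10: ✓ ADDCS  r2←0x1a
11: · ADDEQ

VAL = 0xc5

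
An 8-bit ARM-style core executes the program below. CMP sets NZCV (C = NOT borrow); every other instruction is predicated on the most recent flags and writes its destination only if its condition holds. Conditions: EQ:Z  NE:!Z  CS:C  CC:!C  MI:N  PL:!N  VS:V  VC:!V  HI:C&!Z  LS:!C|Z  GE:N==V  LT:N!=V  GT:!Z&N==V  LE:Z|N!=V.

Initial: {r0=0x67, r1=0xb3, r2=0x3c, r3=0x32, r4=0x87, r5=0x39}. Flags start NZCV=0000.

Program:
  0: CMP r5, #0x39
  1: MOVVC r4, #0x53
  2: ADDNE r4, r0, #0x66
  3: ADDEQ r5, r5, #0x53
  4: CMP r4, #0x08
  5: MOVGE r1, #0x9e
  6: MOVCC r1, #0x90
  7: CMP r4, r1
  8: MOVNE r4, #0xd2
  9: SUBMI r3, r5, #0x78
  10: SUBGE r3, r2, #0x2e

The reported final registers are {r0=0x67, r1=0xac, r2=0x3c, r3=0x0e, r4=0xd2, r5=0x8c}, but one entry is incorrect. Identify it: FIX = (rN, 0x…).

[0] flags=0110 → (cmp)
[1] flags=0110 VC?T → r4=0x53
[2] flags=0110 NE?F → skip
[3] flags=0110 EQ?T → r5=0x8c
[4] flags=0010 → (cmp)
[5] flags=0010 GE?T → r1=0x9e
[6] flags=0010 CC?F → skip
[7] flags=1001 → (cmp)
[8] flags=1001 NE?T → r4=0xd2
[9] flags=1001 MI?T → r3=0x14
[10] flags=1001 GE?T → r3=0x0e

FIX = (r1, 0x9e)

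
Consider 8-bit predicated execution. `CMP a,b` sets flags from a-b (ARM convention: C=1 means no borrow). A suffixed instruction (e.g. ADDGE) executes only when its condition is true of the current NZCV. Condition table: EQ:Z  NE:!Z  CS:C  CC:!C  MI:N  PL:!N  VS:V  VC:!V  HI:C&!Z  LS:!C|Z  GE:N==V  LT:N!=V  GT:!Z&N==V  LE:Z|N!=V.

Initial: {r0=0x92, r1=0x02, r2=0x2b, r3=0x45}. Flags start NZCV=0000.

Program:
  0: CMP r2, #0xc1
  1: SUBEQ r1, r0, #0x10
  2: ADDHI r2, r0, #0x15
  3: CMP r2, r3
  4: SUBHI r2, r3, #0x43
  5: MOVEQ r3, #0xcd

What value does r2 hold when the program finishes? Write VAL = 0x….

0: ✓ CMP  NZCV=0000
1: · SUBEQ
2: · ADDHI
3: ✓ CMP  NZCV=1000
4: · SUBHI
5: · MOVEQ

VAL = 0x2b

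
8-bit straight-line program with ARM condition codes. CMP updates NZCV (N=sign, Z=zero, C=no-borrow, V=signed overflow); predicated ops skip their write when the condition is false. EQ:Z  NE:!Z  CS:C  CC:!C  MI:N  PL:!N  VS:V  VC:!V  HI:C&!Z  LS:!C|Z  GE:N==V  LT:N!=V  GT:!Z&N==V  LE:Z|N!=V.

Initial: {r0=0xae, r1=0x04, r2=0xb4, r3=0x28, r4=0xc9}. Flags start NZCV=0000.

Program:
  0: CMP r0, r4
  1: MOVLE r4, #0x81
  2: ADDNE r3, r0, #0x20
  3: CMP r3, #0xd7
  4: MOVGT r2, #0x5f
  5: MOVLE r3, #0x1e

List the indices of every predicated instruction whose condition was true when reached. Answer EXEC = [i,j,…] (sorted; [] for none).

EXEC = [1,2,5]

[0] flags=1000 → (cmp)
[1] flags=1000 LE?T → r4=0x81
[2] flags=1000 NE?T → r3=0xce
[3] flags=1000 → (cmp)
[4] flags=1000 GT?F → skip
[5] flags=1000 LE?T → r3=0x1e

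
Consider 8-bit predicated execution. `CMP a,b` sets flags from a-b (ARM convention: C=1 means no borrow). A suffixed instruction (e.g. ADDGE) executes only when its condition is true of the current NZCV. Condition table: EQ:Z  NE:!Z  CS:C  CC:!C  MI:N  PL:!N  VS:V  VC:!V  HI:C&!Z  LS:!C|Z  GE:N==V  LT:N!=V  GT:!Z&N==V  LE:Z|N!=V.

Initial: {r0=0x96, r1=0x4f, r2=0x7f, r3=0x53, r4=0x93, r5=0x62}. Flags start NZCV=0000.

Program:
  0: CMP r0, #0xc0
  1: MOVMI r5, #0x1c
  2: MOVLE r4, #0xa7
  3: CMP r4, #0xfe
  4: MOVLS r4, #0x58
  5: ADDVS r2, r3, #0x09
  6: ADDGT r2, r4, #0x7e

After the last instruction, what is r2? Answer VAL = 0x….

0: ✓ CMP  NZCV=1000
1: ✓ MOVMI  r5←0x1c
2: ✓ MOVLE  r4←0xa7
3: ✓ CMP  NZCV=1000
4: ✓ MOVLS  r4←0x58
5: · ADDVS
6: · ADDGT

VAL = 0x7f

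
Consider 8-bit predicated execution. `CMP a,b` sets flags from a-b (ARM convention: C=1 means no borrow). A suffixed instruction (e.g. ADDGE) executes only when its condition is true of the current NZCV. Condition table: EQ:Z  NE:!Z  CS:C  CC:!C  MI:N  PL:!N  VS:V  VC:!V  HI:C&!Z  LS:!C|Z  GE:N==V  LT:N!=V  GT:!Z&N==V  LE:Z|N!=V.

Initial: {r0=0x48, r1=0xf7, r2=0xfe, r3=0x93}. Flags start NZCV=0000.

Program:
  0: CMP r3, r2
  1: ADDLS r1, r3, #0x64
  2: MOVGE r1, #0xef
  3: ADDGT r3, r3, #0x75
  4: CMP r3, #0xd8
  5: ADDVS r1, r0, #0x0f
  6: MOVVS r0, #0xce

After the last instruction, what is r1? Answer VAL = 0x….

VAL = 0xf7

0: ✓ CMP  NZCV=1000
1: ✓ ADDLS  r1←0xf7
2: · MOVGE
3: · ADDGT
4: ✓ CMP  NZCV=1000
5: · ADDVS
6: · MOVVS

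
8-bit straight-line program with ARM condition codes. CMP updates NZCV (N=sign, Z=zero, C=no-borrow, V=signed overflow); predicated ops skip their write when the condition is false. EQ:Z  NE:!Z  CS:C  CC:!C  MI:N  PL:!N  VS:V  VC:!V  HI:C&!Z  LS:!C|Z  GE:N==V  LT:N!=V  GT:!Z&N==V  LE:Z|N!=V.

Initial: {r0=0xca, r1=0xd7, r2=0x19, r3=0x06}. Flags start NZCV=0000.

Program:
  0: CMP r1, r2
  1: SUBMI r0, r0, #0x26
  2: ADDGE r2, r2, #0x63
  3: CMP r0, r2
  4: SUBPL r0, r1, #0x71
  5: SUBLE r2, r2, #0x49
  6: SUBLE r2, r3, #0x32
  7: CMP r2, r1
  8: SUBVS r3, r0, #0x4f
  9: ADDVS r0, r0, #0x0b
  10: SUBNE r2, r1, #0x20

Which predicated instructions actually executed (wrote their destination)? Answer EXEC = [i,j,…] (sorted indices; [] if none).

EXEC = [1,5,6,10]

0: ✓ CMP  NZCV=1010
1: ✓ SUBMI  r0←0xa4
2: · ADDGE
3: ✓ CMP  NZCV=1010
4: · SUBPL
5: ✓ SUBLE  r2←0xd0
6: ✓ SUBLE  r2←0xd4
7: ✓ CMP  NZCV=1000
8: · SUBVS
9: · ADDVS
10: ✓ SUBNE  r2←0xb7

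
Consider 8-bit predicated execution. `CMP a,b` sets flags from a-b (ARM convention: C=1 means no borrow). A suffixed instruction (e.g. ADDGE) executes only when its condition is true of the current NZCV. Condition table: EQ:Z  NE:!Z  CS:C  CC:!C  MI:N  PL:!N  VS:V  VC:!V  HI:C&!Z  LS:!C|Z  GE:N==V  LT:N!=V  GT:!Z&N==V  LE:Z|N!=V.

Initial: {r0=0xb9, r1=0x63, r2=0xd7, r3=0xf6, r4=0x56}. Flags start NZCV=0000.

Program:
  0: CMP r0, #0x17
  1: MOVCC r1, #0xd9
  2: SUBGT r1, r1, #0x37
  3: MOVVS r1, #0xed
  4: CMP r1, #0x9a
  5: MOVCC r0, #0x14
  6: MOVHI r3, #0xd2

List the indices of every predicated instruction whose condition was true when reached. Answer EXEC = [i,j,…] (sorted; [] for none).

EXEC = [5]

0: ✓ CMP  NZCV=1010
1: · MOVCC
2: · SUBGT
3: · MOVVS
4: ✓ CMP  NZCV=1001
5: ✓ MOVCC  r0←0x14
6: · MOVHI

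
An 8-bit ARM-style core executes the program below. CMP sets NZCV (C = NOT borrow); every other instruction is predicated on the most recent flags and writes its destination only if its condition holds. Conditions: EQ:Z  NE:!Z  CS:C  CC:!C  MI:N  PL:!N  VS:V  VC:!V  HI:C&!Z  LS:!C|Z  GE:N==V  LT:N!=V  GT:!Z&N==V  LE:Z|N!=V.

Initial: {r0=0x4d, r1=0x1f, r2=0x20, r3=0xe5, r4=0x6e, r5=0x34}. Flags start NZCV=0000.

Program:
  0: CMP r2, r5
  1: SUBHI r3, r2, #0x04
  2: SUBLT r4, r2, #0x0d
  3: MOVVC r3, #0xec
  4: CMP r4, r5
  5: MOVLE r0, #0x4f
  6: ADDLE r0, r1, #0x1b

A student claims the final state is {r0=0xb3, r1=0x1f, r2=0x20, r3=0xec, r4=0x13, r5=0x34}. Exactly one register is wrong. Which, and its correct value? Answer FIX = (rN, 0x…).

0: ✓ CMP  NZCV=1000
1: · SUBHI
2: ✓ SUBLT  r4←0x13
3: ✓ MOVVC  r3←0xec
4: ✓ CMP  NZCV=1000
5: ✓ MOVLE  r0←0x4f
6: ✓ ADDLE  r0←0x3a

FIX = (r0, 0x3a)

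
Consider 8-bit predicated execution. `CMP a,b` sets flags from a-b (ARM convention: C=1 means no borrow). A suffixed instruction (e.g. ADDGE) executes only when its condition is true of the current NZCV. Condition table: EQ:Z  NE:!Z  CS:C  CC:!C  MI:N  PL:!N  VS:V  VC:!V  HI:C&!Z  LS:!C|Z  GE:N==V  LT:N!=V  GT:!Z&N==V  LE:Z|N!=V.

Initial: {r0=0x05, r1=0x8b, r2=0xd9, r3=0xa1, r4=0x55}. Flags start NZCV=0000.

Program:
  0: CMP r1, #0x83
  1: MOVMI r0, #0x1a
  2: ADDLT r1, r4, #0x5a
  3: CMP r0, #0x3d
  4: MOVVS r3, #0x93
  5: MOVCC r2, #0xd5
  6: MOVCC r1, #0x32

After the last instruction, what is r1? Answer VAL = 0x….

0: ✓ CMP  NZCV=0010
1: · MOVMI
2: · ADDLT
3: ✓ CMP  NZCV=1000
4: · MOVVS
5: ✓ MOVCC  r2←0xd5
6: ✓ MOVCC  r1←0x32

VAL = 0x32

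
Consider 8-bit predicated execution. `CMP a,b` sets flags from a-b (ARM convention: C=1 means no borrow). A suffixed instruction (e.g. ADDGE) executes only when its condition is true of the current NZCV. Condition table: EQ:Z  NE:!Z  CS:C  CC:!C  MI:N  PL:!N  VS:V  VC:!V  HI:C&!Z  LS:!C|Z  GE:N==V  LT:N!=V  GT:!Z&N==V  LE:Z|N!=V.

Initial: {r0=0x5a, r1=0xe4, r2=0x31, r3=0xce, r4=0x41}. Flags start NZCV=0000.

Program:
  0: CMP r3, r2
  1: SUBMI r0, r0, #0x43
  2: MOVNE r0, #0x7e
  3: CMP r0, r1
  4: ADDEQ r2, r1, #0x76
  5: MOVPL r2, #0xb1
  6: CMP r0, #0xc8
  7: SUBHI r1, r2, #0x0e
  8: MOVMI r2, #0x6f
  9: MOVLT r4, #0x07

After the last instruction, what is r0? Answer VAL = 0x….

VAL = 0x7e

[0] flags=1010 → (cmp)
[1] flags=1010 MI?T → r0=0x17
[2] flags=1010 NE?T → r0=0x7e
[3] flags=1001 → (cmp)
[4] flags=1001 EQ?F → skip
[5] flags=1001 PL?F → skip
[6] flags=1001 → (cmp)
[7] flags=1001 HI?F → skip
[8] flags=1001 MI?T → r2=0x6f
[9] flags=1001 LT?F → skip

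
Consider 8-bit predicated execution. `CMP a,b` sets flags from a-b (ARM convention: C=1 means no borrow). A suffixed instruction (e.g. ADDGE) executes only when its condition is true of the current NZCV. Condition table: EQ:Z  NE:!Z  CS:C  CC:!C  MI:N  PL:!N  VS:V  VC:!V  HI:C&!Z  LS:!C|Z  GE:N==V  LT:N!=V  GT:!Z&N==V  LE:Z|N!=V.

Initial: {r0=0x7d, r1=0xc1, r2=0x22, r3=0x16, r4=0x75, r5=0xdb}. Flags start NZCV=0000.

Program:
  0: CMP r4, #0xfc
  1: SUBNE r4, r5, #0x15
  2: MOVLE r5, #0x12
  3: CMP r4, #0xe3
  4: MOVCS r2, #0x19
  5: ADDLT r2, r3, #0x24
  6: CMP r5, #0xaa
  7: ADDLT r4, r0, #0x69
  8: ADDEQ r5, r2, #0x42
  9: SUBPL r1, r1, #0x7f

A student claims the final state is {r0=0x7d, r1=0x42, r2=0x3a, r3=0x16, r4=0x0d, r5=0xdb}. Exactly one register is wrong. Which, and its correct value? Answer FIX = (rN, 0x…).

FIX = (r4, 0xc6)

0: ✓ CMP  NZCV=0000
1: ✓ SUBNE  r4←0xc6
2: · MOVLE
3: ✓ CMP  NZCV=1000
4: · MOVCS
5: ✓ ADDLT  r2←0x3a
6: ✓ CMP  NZCV=0010
7: · ADDLT
8: · ADDEQ
9: ✓ SUBPL  r1←0x42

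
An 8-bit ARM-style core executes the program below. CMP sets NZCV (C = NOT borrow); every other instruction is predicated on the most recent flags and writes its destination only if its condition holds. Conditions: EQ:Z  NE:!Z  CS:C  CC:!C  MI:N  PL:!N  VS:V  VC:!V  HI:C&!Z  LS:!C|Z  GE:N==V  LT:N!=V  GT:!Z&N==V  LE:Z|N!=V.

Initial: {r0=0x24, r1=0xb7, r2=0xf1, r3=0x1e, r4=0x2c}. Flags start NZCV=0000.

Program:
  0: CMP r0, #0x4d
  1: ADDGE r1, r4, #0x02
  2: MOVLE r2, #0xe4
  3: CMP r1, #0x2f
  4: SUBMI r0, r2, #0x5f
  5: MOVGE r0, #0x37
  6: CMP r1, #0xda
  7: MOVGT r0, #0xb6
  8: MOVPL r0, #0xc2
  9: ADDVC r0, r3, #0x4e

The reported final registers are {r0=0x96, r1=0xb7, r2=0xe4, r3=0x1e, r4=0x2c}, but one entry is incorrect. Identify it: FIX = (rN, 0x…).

FIX = (r0, 0x6c)

[0] flags=1000 → (cmp)
[1] flags=1000 GE?F → skip
[2] flags=1000 LE?T → r2=0xe4
[3] flags=1010 → (cmp)
[4] flags=1010 MI?T → r0=0x85
[5] flags=1010 GE?F → skip
[6] flags=1000 → (cmp)
[7] flags=1000 GT?F → skip
[8] flags=1000 PL?F → skip
[9] flags=1000 VC?T → r0=0x6c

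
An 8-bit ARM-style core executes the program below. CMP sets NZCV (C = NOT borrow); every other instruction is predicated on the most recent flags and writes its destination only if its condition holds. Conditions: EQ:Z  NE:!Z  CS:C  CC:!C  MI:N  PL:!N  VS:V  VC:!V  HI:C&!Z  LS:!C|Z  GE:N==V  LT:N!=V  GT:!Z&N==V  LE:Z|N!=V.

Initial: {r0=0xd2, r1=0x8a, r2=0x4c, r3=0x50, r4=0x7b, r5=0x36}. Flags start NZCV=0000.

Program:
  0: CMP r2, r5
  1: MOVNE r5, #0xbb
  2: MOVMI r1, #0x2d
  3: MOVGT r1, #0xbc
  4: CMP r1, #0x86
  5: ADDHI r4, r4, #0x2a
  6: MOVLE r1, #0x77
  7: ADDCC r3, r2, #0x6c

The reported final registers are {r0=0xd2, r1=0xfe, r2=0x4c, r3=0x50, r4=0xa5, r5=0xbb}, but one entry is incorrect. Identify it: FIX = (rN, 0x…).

0: ✓ CMP  NZCV=0010
1: ✓ MOVNE  r5←0xbb
2: · MOVMI
3: ✓ MOVGT  r1←0xbc
4: ✓ CMP  NZCV=0010
5: ✓ ADDHI  r4←0xa5
6: · MOVLE
7: · ADDCC

FIX = (r1, 0xbc)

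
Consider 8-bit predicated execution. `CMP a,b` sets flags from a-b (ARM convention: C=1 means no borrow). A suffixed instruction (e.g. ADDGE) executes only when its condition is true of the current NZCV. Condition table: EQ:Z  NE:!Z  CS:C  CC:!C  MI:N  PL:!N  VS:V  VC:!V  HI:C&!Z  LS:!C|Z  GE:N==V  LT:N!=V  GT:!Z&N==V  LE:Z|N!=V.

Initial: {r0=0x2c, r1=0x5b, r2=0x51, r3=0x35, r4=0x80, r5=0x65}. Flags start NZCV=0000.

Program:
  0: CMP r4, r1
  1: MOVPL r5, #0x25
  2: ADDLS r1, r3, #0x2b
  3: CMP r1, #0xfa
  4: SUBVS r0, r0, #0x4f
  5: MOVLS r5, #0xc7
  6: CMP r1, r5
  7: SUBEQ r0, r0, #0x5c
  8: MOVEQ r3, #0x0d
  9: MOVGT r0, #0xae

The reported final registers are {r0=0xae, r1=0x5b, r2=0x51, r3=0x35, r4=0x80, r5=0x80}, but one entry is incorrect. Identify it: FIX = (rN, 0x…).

FIX = (r5, 0xc7)

[0] flags=0011 → (cmp)
[1] flags=0011 PL?T → r5=0x25
[2] flags=0011 LS?F → skip
[3] flags=0000 → (cmp)
[4] flags=0000 VS?F → skip
[5] flags=0000 LS?T → r5=0xc7
[6] flags=1001 → (cmp)
[7] flags=1001 EQ?F → skip
[8] flags=1001 EQ?F → skip
[9] flags=1001 GT?T → r0=0xae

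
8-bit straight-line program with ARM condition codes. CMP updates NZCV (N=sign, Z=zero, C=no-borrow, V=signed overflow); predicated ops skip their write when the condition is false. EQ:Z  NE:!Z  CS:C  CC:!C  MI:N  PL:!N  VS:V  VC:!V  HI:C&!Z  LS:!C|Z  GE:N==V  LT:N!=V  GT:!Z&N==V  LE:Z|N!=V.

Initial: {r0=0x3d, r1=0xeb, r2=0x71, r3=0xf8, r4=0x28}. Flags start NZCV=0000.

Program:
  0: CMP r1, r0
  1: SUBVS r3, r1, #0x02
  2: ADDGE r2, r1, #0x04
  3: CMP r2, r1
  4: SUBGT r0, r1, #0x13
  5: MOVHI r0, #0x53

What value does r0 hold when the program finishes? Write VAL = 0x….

VAL = 0xd8

0: ✓ CMP  NZCV=1010
1: · SUBVS
2: · ADDGE
3: ✓ CMP  NZCV=1001
4: ✓ SUBGT  r0←0xd8
5: · MOVHI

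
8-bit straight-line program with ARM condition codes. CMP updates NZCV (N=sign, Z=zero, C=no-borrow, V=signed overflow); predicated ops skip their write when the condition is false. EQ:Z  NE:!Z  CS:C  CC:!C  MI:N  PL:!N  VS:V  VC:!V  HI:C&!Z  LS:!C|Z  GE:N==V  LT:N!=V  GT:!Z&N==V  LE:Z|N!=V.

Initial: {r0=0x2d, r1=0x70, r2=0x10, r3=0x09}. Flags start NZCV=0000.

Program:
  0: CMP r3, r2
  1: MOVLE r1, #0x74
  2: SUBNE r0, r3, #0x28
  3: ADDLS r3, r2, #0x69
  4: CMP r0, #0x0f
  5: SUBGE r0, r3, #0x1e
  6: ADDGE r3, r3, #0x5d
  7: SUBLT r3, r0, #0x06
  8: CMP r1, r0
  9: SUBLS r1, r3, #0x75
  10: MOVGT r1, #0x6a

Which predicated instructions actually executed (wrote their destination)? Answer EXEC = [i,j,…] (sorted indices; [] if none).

0: ✓ CMP  NZCV=1000
1: ✓ MOVLE  r1←0x74
2: ✓ SUBNE  r0←0xe1
3: ✓ ADDLS  r3←0x79
4: ✓ CMP  NZCV=1010
5: · SUBGE
6: · ADDGE
7: ✓ SUBLT  r3←0xdb
8: ✓ CMP  NZCV=1001
9: ✓ SUBLS  r1←0x66
10: ✓ MOVGT  r1←0x6a

EXEC = [1,2,3,7,9,10]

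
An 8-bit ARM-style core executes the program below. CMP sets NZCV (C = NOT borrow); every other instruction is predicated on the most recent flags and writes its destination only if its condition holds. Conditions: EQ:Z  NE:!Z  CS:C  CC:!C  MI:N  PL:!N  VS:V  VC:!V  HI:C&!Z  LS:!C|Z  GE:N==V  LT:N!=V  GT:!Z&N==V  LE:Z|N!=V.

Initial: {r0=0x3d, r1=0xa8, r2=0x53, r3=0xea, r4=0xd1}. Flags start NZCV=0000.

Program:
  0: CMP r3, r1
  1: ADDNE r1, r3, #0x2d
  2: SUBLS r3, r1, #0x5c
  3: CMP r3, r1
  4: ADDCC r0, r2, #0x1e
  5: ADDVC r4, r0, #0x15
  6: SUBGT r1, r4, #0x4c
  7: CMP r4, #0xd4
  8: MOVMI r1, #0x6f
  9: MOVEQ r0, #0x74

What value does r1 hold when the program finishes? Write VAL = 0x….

VAL = 0x17

0: ✓ CMP  NZCV=0010
1: ✓ ADDNE  r1←0x17
2: · SUBLS
3: ✓ CMP  NZCV=1010
4: · ADDCC
5: ✓ ADDVC  r4←0x52
6: · SUBGT
7: ✓ CMP  NZCV=0000
8: · MOVMI
9: · MOVEQ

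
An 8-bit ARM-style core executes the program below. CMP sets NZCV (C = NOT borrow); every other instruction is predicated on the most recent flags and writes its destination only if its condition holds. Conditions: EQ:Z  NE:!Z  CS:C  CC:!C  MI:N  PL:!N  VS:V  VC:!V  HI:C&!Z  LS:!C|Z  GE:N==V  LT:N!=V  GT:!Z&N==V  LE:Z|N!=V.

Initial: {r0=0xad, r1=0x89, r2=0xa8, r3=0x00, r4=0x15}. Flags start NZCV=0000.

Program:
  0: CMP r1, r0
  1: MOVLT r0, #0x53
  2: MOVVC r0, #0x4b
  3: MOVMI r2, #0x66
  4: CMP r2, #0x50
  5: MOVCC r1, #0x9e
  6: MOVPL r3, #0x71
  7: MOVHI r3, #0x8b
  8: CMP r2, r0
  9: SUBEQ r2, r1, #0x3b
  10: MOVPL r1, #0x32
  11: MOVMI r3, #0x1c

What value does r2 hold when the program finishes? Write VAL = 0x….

0: ✓ CMP  NZCV=1000
1: ✓ MOVLT  r0←0x53
2: ✓ MOVVC  r0←0x4b
3: ✓ MOVMI  r2←0x66
4: ✓ CMP  NZCV=0010
5: · MOVCC
6: ✓ MOVPL  r3←0x71
7: ✓ MOVHI  r3←0x8b
8: ✓ CMP  NZCV=0010
9: · SUBEQ
10: ✓ MOVPL  r1←0x32
11: · MOVMI

VAL = 0x66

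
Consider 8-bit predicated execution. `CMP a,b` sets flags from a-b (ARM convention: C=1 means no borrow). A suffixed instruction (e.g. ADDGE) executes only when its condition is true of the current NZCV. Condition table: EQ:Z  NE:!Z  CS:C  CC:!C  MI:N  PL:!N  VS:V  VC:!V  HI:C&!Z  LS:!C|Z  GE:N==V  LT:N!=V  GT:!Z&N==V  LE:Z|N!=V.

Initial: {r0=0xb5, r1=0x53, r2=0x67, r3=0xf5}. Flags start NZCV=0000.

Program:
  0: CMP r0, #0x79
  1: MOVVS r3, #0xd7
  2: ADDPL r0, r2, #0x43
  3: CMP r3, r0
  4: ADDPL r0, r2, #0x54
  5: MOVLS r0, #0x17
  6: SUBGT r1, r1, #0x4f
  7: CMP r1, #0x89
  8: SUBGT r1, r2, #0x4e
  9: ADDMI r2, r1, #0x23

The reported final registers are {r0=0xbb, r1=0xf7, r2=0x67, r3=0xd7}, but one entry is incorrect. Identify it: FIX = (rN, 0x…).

FIX = (r1, 0x19)

[0] flags=0011 → (cmp)
[1] flags=0011 VS?T → r3=0xd7
[2] flags=0011 PL?T → r0=0xaa
[3] flags=0010 → (cmp)
[4] flags=0010 PL?T → r0=0xbb
[5] flags=0010 LS?F → skip
[6] flags=0010 GT?T → r1=0x04
[7] flags=0000 → (cmp)
[8] flags=0000 GT?T → r1=0x19
[9] flags=0000 MI?F → skip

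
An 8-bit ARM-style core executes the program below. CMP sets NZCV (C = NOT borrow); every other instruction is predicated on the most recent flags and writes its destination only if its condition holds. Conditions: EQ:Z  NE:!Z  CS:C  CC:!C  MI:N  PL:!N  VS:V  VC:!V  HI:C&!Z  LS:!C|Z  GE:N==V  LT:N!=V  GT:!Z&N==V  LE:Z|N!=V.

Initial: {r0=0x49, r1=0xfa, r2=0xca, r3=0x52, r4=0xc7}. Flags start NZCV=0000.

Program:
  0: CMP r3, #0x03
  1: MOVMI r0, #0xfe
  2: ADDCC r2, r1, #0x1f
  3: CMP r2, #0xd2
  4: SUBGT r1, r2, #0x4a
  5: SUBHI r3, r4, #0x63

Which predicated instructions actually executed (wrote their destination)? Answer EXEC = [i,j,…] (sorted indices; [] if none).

EXEC = []

[0] flags=0010 → (cmp)
[1] flags=0010 MI?F → skip
[2] flags=0010 CC?F → skip
[3] flags=1000 → (cmp)
[4] flags=1000 GT?F → skip
[5] flags=1000 HI?F → skip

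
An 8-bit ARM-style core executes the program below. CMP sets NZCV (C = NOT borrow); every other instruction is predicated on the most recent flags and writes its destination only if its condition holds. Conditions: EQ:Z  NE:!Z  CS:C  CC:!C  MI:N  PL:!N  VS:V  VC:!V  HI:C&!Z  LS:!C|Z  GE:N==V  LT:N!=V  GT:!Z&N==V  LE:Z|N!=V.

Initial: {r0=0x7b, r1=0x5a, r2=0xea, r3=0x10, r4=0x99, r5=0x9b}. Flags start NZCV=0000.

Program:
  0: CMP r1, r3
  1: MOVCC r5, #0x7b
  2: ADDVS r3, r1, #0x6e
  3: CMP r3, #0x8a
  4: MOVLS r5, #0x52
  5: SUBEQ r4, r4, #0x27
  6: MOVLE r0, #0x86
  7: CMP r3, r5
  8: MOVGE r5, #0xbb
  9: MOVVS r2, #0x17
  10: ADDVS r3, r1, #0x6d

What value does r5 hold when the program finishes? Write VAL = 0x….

[0] flags=0010 → (cmp)
[1] flags=0010 CC?F → skip
[2] flags=0010 VS?F → skip
[3] flags=1001 → (cmp)
[4] flags=1001 LS?T → r5=0x52
[5] flags=1001 EQ?F → skip
[6] flags=1001 LE?F → skip
[7] flags=1000 → (cmp)
[8] flags=1000 GE?F → skip
[9] flags=1000 VS?F → skip
[10] flags=1000 VS?F → skip

VAL = 0x52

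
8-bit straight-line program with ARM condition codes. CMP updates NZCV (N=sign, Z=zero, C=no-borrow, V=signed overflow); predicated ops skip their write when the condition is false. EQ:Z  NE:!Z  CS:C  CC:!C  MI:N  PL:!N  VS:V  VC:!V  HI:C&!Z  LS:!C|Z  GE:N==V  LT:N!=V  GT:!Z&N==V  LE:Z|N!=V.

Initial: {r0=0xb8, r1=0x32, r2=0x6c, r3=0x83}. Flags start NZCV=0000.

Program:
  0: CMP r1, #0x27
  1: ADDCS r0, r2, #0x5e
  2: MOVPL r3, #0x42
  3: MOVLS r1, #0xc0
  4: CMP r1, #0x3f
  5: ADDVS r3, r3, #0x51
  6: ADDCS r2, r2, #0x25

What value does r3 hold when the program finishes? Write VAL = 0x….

[0] flags=0010 → (cmp)
[1] flags=0010 CS?T → r0=0xca
[2] flags=0010 PL?T → r3=0x42
[3] flags=0010 LS?F → skip
[4] flags=1000 → (cmp)
[5] flags=1000 VS?F → skip
[6] flags=1000 CS?F → skip

VAL = 0x42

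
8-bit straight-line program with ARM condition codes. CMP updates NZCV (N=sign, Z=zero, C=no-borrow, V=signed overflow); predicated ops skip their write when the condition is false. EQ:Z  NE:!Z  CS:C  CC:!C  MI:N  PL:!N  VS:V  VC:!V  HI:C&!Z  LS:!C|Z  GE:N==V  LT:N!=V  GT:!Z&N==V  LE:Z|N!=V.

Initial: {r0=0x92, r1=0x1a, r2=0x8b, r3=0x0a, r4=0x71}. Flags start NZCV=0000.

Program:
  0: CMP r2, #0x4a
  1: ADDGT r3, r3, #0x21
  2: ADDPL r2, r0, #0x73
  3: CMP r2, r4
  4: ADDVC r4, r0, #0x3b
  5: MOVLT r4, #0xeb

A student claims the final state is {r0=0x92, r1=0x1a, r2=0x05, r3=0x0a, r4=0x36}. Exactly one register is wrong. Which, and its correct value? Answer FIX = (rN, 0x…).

FIX = (r4, 0xeb)

0: ✓ CMP  NZCV=0011
1: · ADDGT
2: ✓ ADDPL  r2←0x05
3: ✓ CMP  NZCV=1000
4: ✓ ADDVC  r4←0xcd
5: ✓ MOVLT  r4←0xeb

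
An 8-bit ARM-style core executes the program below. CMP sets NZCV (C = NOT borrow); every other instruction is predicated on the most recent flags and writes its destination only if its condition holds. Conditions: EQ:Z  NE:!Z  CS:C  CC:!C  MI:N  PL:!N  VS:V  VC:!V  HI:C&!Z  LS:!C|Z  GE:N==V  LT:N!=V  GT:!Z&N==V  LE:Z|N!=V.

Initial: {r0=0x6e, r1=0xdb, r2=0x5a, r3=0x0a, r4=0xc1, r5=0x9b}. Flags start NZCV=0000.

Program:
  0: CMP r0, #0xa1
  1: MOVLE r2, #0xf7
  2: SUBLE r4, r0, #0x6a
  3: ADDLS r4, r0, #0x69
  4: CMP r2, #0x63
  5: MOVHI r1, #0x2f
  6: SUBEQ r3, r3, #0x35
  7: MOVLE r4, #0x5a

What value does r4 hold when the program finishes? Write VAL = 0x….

0: ✓ CMP  NZCV=1001
1: · MOVLE
2: · SUBLE
3: ✓ ADDLS  r4←0xd7
4: ✓ CMP  NZCV=1000
5: · MOVHI
6: · SUBEQ
7: ✓ MOVLE  r4←0x5a

VAL = 0x5a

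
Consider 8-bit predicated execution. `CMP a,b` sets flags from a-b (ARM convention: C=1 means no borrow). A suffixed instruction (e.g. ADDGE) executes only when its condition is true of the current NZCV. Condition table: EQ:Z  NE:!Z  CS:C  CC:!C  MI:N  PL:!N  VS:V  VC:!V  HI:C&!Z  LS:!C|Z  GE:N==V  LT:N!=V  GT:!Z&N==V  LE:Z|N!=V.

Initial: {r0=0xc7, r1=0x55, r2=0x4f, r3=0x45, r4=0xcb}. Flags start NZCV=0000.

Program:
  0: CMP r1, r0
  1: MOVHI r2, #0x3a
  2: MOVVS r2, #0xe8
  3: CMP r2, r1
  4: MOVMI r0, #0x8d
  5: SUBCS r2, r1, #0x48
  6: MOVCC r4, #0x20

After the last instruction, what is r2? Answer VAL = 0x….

0: ✓ CMP  NZCV=1001
1: · MOVHI
2: ✓ MOVVS  r2←0xe8
3: ✓ CMP  NZCV=1010
4: ✓ MOVMI  r0←0x8d
5: ✓ SUBCS  r2←0x0d
6: · MOVCC

VAL = 0x0d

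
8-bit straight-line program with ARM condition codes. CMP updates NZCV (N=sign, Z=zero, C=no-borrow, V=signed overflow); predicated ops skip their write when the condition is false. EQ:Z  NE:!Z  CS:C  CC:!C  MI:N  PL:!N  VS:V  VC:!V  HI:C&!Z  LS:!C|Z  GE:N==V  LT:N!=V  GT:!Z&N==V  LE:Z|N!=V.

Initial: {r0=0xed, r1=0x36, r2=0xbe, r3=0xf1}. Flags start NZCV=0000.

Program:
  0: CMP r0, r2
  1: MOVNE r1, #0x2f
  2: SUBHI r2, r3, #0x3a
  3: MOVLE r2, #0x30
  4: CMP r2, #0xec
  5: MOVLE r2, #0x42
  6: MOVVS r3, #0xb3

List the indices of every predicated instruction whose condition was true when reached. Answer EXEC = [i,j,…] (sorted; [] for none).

[0] flags=0010 → (cmp)
[1] flags=0010 NE?T → r1=0x2f
[2] flags=0010 HI?T → r2=0xb7
[3] flags=0010 LE?F → skip
[4] flags=1000 → (cmp)
[5] flags=1000 LE?T → r2=0x42
[6] flags=1000 VS?F → skip

EXEC = [1,2,5]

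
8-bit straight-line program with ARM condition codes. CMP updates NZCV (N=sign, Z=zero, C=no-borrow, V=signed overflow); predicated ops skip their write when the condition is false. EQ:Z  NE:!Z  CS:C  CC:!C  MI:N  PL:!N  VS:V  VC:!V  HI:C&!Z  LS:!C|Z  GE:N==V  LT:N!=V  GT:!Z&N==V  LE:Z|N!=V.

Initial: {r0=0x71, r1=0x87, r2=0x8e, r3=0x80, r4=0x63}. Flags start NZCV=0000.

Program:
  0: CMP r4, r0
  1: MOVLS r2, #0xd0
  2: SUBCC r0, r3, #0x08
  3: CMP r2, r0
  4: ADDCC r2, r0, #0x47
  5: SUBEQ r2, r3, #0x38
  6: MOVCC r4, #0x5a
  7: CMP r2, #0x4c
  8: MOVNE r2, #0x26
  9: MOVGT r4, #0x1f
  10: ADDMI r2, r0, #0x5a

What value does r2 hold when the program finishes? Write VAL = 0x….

0: ✓ CMP  NZCV=1000
1: ✓ MOVLS  r2←0xd0
2: ✓ SUBCC  r0←0x78
3: ✓ CMP  NZCV=0011
4: · ADDCC
5: · SUBEQ
6: · MOVCC
7: ✓ CMP  NZCV=1010
8: ✓ MOVNE  r2←0x26
9: · MOVGT
10: ✓ ADDMI  r2←0xd2

VAL = 0xd2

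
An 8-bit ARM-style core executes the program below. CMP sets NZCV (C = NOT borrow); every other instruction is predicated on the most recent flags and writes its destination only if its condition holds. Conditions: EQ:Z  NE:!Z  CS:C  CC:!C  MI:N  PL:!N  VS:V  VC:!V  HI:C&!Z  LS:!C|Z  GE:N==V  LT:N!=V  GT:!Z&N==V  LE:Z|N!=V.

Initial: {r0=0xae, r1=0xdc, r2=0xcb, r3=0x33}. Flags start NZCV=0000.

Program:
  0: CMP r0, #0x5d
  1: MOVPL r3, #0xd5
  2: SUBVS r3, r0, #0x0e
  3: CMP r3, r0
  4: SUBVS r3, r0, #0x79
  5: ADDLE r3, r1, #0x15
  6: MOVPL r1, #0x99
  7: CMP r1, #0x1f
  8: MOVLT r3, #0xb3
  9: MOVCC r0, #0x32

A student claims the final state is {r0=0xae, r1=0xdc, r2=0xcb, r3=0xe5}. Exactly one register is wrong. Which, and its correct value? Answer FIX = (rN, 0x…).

FIX = (r3, 0xb3)

[0] flags=0011 → (cmp)
[1] flags=0011 PL?T → r3=0xd5
[2] flags=0011 VS?T → r3=0xa0
[3] flags=1000 → (cmp)
[4] flags=1000 VS?F → skip
[5] flags=1000 LE?T → r3=0xf1
[6] flags=1000 PL?F → skip
[7] flags=1010 → (cmp)
[8] flags=1010 LT?T → r3=0xb3
[9] flags=1010 CC?F → skip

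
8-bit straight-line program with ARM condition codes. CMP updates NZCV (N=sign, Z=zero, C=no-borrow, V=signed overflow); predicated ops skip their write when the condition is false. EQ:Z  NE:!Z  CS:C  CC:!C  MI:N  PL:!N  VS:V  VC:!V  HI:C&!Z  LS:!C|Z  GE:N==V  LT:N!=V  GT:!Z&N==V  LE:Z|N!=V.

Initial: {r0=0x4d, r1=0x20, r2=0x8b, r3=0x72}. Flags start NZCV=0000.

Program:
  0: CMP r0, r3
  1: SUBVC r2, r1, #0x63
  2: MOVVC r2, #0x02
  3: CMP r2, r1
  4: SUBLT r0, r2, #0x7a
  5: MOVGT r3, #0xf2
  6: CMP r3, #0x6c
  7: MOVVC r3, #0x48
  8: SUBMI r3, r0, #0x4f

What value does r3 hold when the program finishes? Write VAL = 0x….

VAL = 0x48

[0] flags=1000 → (cmp)
[1] flags=1000 VC?T → r2=0xbd
[2] flags=1000 VC?T → r2=0x02
[3] flags=1000 → (cmp)
[4] flags=1000 LT?T → r0=0x88
[5] flags=1000 GT?F → skip
[6] flags=0010 → (cmp)
[7] flags=0010 VC?T → r3=0x48
[8] flags=0010 MI?F → skip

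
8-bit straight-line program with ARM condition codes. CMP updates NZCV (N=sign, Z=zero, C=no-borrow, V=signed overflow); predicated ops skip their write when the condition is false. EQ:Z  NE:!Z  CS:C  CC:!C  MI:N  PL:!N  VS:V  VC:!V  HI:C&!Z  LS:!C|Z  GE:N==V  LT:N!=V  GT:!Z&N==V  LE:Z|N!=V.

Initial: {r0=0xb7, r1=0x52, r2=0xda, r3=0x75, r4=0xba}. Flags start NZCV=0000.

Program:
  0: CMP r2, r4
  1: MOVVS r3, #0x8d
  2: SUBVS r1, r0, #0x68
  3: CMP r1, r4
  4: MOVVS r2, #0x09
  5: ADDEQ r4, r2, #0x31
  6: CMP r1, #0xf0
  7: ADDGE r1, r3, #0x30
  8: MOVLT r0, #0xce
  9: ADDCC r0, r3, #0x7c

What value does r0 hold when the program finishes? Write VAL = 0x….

0: ✓ CMP  NZCV=0010
1: · MOVVS
2: · SUBVS
3: ✓ CMP  NZCV=1001
4: ✓ MOVVS  r2←0x09
5: · ADDEQ
6: ✓ CMP  NZCV=0000
7: ✓ ADDGE  r1←0xa5
8: · MOVLT
9: ✓ ADDCC  r0←0xf1

VAL = 0xf1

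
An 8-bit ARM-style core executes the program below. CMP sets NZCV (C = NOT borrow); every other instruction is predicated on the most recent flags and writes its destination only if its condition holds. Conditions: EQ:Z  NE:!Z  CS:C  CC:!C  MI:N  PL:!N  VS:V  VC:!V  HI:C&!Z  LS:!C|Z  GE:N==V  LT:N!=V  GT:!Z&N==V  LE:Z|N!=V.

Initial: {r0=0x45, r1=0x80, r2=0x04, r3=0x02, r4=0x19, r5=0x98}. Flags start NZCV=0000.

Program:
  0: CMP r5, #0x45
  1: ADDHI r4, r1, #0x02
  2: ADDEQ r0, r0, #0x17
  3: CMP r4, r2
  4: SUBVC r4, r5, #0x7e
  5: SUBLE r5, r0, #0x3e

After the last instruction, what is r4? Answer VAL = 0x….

[0] flags=0011 → (cmp)
[1] flags=0011 HI?T → r4=0x82
[2] flags=0011 EQ?F → skip
[3] flags=0011 → (cmp)
[4] flags=0011 VC?F → skip
[5] flags=0011 LE?T → r5=0x07

VAL = 0x82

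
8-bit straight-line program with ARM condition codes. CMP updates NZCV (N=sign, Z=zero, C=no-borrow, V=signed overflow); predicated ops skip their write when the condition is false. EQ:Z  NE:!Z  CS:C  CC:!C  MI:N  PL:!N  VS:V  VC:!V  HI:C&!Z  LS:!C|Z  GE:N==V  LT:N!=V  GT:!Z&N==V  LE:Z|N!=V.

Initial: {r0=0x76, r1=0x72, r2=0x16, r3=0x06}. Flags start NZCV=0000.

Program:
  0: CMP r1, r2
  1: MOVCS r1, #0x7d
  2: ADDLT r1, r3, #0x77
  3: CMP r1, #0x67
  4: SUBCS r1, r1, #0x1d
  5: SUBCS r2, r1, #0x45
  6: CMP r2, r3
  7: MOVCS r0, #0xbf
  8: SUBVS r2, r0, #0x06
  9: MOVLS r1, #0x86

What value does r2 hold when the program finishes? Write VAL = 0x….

VAL = 0x1b

[0] flags=0010 → (cmp)
[1] flags=0010 CS?T → r1=0x7d
[2] flags=0010 LT?F → skip
[3] flags=0010 → (cmp)
[4] flags=0010 CS?T → r1=0x60
[5] flags=0010 CS?T → r2=0x1b
[6] flags=0010 → (cmp)
[7] flags=0010 CS?T → r0=0xbf
[8] flags=0010 VS?F → skip
[9] flags=0010 LS?F → skip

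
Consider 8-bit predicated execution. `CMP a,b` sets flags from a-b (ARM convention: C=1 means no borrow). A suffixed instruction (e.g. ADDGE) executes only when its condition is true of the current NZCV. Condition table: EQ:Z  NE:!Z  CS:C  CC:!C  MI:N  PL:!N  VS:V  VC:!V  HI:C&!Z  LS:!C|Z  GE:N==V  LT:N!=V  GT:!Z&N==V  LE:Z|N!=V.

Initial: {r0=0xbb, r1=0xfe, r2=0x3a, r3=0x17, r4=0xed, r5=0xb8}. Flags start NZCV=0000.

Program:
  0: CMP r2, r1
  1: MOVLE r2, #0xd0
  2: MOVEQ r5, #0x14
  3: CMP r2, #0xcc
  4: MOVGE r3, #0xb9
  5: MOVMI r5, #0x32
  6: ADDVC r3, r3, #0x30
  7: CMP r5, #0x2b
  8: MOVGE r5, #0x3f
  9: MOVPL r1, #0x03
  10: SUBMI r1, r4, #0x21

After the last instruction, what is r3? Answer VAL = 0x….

[0] flags=0000 → (cmp)
[1] flags=0000 LE?F → skip
[2] flags=0000 EQ?F → skip
[3] flags=0000 → (cmp)
[4] flags=0000 GE?T → r3=0xb9
[5] flags=0000 MI?F → skip
[6] flags=0000 VC?T → r3=0xe9
[7] flags=1010 → (cmp)
[8] flags=1010 GE?F → skip
[9] flags=1010 PL?F → skip
[10] flags=1010 MI?T → r1=0xcc

VAL = 0xe9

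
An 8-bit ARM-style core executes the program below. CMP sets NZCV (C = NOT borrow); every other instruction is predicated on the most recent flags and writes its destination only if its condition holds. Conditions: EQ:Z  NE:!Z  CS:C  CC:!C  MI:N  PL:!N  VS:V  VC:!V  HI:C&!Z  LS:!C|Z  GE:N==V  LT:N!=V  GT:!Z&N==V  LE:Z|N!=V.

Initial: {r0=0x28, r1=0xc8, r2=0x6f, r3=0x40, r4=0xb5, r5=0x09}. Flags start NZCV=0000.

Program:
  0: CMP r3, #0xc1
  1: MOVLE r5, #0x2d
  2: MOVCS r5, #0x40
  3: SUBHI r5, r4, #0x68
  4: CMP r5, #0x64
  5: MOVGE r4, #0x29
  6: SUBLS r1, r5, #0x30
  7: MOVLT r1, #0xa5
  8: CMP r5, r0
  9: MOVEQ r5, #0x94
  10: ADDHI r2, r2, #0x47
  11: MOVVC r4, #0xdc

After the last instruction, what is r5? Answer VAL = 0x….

[0] flags=0000 → (cmp)
[1] flags=0000 LE?F → skip
[2] flags=0000 CS?F → skip
[3] flags=0000 HI?F → skip
[4] flags=1000 → (cmp)
[5] flags=1000 GE?F → skip
[6] flags=1000 LS?T → r1=0xd9
[7] flags=1000 LT?T → r1=0xa5
[8] flags=1000 → (cmp)
[9] flags=1000 EQ?F → skip
[10] flags=1000 HI?F → skip
[11] flags=1000 VC?T → r4=0xdc

VAL = 0x09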